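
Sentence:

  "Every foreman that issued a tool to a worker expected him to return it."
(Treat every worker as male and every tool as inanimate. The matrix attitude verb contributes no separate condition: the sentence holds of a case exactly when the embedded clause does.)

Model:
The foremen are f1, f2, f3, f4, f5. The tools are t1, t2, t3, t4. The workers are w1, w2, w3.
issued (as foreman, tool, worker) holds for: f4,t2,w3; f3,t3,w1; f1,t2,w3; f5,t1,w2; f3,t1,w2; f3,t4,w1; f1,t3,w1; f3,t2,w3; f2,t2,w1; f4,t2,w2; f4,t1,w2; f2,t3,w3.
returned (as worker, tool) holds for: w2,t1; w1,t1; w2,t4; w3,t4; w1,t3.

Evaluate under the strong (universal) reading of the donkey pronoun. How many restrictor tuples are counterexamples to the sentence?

"him" takes "a worker" as antecedent and "it" takes "a tool"; both are donkey pronouns co-varying with the restrictor.
Strong reading: for every (f,t,w) with issued(f,t,w), returned(w,t).
Restrictor triples: (f1,t2,w3)→returned(w3,t2) ✗  (f1,t3,w1)→returned(w1,t3) ✓  (f2,t2,w1)→returned(w1,t2) ✗  (f2,t3,w3)→returned(w3,t3) ✗  (f3,t1,w2)→returned(w2,t1) ✓  (f3,t2,w3)→returned(w3,t2) ✗  (f3,t3,w1)→returned(w1,t3) ✓  (f3,t4,w1)→returned(w1,t4) ✗  (f4,t1,w2)→returned(w2,t1) ✓  (f4,t2,w2)→returned(w2,t2) ✗  (f4,t2,w3)→returned(w3,t2) ✗  (f5,t1,w2)→returned(w2,t1) ✓
Counterexamples (restrictor triples failing the scope): 7.

7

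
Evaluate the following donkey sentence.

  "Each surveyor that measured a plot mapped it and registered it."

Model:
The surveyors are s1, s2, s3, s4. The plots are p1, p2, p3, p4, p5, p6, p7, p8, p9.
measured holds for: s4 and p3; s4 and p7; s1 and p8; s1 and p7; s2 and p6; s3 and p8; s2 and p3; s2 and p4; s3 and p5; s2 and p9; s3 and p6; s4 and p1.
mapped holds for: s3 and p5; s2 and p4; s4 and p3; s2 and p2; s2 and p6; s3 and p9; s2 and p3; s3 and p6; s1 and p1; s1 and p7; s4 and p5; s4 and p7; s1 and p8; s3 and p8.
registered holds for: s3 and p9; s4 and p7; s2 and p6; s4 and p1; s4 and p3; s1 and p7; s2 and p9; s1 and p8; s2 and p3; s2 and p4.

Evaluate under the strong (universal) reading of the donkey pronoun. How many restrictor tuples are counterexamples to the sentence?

"it" takes "a plot" as antecedent — a donkey pronoun bound across the clause boundary.
Strong reading: for every (s,p) with measured(s,p), mapped(s,p) ∧ registered(s,p).
Restrictor pairs: (s1,p7) ✓  (s1,p8) ✓  (s2,p3) ✓  (s2,p4) ✓  (s2,p6) ✓  (s2,p9) ✗  (s3,p5) ✗  (s3,p6) ✗  (s3,p8) ✗  (s4,p1) ✗  (s4,p3) ✓  (s4,p7) ✓
Counterexamples (restrictor pairs failing the scope): 5.

5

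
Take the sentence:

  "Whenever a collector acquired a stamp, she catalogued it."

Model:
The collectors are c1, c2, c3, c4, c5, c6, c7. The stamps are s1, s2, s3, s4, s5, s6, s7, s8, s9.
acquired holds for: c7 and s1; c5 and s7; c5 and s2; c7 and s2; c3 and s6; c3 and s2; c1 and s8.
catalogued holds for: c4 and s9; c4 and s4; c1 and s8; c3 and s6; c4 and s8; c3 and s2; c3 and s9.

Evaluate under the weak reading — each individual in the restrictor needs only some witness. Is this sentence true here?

False

"it" takes "a stamp" as antecedent — a donkey pronoun bound across the clause boundary.
Weak reading: every collector c with some acquired-stamp has at least one acquired-stamp s such that catalogued(c,s).
Per collector: c1:✓  c3:✓  c5:✗  c7:✗
c5 has no witness among its acquired-stamps.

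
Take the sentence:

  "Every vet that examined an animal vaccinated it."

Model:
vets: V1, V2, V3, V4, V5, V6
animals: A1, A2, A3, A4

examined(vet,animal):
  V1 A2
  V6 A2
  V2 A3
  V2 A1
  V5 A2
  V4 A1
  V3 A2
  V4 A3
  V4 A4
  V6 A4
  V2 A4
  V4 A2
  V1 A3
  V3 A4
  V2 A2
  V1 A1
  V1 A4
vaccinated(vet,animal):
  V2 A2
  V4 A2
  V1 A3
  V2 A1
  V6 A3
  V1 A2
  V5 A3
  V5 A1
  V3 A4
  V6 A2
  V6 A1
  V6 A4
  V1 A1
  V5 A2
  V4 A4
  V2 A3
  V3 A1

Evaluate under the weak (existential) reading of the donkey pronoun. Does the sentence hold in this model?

"it" takes "an animal" as antecedent — a donkey pronoun bound across the clause boundary.
Weak reading: every vet v with some examined-animal has at least one examined-animal a such that vaccinated(v,a).
Per vet: V1:✓  V2:✓  V3:✓  V4:✓  V5:✓  V6:✓
Every vet in the restrictor has a witness.

True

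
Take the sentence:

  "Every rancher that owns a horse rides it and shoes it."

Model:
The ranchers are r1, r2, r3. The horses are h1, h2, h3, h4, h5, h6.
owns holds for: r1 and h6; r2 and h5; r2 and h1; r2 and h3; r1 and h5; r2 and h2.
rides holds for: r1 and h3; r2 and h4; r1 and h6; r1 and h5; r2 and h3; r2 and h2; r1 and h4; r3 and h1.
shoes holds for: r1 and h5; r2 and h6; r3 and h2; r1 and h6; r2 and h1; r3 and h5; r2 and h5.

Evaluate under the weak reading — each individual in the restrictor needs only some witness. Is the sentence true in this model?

False

"it" takes "a horse" as antecedent — a donkey pronoun bound across the clause boundary.
Weak reading: every rancher r with some owns-horse has at least one owns-horse h such that rides(r,h) ∧ shoes(r,h).
Per rancher: r1:✓  r2:✗
r2 has no witness among its owns-horses.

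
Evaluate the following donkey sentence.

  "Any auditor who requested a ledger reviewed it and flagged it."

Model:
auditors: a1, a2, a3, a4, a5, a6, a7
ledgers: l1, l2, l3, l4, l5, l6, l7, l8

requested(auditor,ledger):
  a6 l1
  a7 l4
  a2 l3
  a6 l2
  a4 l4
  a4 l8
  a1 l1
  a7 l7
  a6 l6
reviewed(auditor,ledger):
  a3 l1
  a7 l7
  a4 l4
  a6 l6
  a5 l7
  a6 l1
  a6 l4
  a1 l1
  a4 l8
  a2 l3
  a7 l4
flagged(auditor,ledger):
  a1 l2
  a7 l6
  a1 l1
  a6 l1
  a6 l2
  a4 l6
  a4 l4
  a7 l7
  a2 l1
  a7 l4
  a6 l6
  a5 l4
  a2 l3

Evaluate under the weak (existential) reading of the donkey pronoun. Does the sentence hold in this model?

True

"it" takes "a ledger" as antecedent — a donkey pronoun bound across the clause boundary.
Weak reading: every auditor a with some requested-ledger has at least one requested-ledger l such that reviewed(a,l) ∧ flagged(a,l).
Per auditor: a1:✓  a2:✓  a4:✓  a6:✓  a7:✓
Every auditor in the restrictor has a witness.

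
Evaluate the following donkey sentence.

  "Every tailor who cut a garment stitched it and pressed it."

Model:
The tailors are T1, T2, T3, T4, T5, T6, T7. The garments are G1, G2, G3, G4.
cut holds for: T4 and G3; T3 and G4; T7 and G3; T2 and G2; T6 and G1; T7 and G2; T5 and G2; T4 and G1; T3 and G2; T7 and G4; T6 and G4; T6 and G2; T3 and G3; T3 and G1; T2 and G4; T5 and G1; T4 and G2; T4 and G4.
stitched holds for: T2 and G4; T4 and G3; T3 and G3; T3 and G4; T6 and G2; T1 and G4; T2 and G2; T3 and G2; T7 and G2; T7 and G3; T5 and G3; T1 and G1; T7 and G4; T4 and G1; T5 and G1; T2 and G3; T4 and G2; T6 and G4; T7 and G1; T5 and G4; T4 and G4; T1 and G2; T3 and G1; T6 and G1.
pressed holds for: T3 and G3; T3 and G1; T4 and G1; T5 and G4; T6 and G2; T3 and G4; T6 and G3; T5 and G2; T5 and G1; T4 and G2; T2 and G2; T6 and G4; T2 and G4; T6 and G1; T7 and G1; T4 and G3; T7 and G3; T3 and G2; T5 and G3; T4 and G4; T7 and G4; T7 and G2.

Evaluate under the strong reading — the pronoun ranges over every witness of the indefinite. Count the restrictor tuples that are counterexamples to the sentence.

1

"it" takes "a garment" as antecedent — a donkey pronoun bound across the clause boundary.
Strong reading: for every (t,g) with cut(t,g), stitched(t,g) ∧ pressed(t,g).
Restrictor pairs: (T2,G2) ✓  (T2,G4) ✓  (T3,G1) ✓  (T3,G2) ✓  (T3,G3) ✓  (T3,G4) ✓  (T4,G1) ✓  (T4,G2) ✓  (T4,G3) ✓  (T4,G4) ✓  (T5,G1) ✓  (T5,G2) ✗  (T6,G1) ✓  (T6,G2) ✓  (T6,G4) ✓  (T7,G2) ✓  (T7,G3) ✓  (T7,G4) ✓
Counterexamples (restrictor pairs failing the scope): 1.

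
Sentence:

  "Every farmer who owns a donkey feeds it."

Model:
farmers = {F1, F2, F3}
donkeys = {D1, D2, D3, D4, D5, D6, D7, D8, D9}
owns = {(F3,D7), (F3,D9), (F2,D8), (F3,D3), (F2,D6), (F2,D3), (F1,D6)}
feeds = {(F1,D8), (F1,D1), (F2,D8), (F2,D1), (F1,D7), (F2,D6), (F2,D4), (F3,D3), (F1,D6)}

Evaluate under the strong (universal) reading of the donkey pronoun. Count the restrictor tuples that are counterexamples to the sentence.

3

"it" takes "a donkey" as antecedent — a donkey pronoun bound across the clause boundary.
Strong reading: for every (f,d) with owns(f,d), feeds(f,d).
Restrictor pairs: (F1,D6) ✓  (F2,D3) ✗  (F2,D6) ✓  (F2,D8) ✓  (F3,D3) ✓  (F3,D7) ✗  (F3,D9) ✗
Counterexamples (restrictor pairs failing the scope): 3.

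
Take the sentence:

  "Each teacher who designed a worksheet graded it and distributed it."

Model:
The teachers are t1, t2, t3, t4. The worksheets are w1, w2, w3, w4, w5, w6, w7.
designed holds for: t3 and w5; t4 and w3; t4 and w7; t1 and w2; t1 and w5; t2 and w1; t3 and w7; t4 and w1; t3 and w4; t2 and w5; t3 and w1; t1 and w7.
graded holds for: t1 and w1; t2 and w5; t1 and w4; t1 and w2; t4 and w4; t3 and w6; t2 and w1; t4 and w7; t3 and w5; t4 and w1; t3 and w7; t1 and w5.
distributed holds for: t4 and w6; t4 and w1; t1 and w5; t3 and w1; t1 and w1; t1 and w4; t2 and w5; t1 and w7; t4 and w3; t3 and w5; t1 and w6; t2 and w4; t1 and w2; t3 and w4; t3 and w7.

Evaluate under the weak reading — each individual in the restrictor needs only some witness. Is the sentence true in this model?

"it" takes "a worksheet" as antecedent — a donkey pronoun bound across the clause boundary.
Weak reading: every teacher t with some designed-worksheet has at least one designed-worksheet w such that graded(t,w) ∧ distributed(t,w).
Per teacher: t1:✓  t2:✓  t3:✓  t4:✓
Every teacher in the restrictor has a witness.

True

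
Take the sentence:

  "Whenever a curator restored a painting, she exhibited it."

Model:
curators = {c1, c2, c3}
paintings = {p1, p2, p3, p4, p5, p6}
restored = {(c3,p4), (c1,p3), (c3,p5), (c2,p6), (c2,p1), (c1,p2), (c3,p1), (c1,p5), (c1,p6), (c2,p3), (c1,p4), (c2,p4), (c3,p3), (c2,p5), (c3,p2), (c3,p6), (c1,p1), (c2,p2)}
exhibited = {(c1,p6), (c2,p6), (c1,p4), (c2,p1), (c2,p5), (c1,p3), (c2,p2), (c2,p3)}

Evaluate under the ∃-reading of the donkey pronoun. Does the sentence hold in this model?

False

"it" takes "a painting" as antecedent — a donkey pronoun bound across the clause boundary.
Weak reading: every curator c with some restored-painting has at least one restored-painting p such that exhibited(c,p).
Per curator: c1:✓  c2:✓  c3:✗
c3 has no witness among its restored-paintings.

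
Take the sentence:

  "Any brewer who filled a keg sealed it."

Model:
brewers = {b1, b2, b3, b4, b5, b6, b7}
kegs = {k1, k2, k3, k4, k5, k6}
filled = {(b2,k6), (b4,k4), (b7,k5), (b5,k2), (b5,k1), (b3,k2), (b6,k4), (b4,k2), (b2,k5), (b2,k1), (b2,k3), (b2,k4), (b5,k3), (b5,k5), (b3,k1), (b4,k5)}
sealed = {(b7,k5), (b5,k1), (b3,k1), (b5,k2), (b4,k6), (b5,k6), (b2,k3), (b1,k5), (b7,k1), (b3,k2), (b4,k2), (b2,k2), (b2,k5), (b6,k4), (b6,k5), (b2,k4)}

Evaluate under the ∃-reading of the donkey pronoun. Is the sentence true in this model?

True

"it" takes "a keg" as antecedent — a donkey pronoun bound across the clause boundary.
Weak reading: every brewer b with some filled-keg has at least one filled-keg k such that sealed(b,k).
Per brewer: b2:✓  b3:✓  b4:✓  b5:✓  b6:✓  b7:✓
Every brewer in the restrictor has a witness.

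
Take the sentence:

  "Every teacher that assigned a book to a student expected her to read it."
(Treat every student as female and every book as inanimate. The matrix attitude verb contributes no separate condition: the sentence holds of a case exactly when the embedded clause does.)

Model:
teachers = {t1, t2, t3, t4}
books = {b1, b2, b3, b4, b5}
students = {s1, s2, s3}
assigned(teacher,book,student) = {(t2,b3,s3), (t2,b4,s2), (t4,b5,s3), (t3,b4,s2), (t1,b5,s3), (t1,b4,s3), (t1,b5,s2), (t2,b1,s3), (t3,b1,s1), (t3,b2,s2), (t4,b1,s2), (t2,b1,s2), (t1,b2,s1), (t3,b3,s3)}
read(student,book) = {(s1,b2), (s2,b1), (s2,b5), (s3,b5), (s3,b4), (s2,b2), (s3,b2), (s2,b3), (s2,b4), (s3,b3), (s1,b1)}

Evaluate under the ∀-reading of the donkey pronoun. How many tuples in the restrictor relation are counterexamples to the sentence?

1

"her" takes "a student" as antecedent and "it" takes "a book"; both are donkey pronouns co-varying with the restrictor.
Strong reading: for every (t,b,s) with assigned(t,b,s), read(s,b).
Restrictor triples: (t1,b2,s1)→read(s1,b2) ✓  (t1,b4,s3)→read(s3,b4) ✓  (t1,b5,s2)→read(s2,b5) ✓  (t1,b5,s3)→read(s3,b5) ✓  (t2,b1,s2)→read(s2,b1) ✓  (t2,b1,s3)→read(s3,b1) ✗  (t2,b3,s3)→read(s3,b3) ✓  (t2,b4,s2)→read(s2,b4) ✓  (t3,b1,s1)→read(s1,b1) ✓  (t3,b2,s2)→read(s2,b2) ✓  (t3,b3,s3)→read(s3,b3) ✓  (t3,b4,s2)→read(s2,b4) ✓  (t4,b1,s2)→read(s2,b1) ✓  (t4,b5,s3)→read(s3,b5) ✓
Counterexamples (restrictor triples failing the scope): 1.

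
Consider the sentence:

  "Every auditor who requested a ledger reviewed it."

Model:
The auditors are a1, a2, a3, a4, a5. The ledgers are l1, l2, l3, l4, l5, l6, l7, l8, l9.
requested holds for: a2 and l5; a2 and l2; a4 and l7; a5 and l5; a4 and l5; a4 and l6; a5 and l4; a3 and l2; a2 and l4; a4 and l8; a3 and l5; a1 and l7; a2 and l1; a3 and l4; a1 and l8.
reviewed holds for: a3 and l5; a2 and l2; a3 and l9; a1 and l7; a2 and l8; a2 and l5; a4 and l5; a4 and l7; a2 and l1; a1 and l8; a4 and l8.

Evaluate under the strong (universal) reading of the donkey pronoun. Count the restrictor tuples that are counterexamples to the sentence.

6

"it" takes "a ledger" as antecedent — a donkey pronoun bound across the clause boundary.
Strong reading: for every (a,l) with requested(a,l), reviewed(a,l).
Restrictor pairs: (a1,l7) ✓  (a1,l8) ✓  (a2,l1) ✓  (a2,l2) ✓  (a2,l4) ✗  (a2,l5) ✓  (a3,l2) ✗  (a3,l4) ✗  (a3,l5) ✓  (a4,l5) ✓  (a4,l6) ✗  (a4,l7) ✓  (a4,l8) ✓  (a5,l4) ✗  (a5,l5) ✗
Counterexamples (restrictor pairs failing the scope): 6.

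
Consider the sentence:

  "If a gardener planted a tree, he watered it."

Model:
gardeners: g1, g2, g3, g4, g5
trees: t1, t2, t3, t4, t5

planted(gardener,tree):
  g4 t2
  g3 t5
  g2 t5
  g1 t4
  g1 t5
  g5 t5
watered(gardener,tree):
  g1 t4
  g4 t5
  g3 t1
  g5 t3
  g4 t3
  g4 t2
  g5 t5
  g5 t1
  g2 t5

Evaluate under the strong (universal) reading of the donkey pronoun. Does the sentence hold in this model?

"it" takes "a tree" as antecedent — a donkey pronoun bound across the clause boundary.
Strong reading: for every (g,t) with planted(g,t), watered(g,t).
Restrictor pairs: (g1,t4) ✓  (g1,t5) ✗  (g2,t5) ✓  (g3,t5) ✗  (g4,t2) ✓  (g5,t5) ✓
Counterexample: (g1,t5) is in planted but fails the scope.

False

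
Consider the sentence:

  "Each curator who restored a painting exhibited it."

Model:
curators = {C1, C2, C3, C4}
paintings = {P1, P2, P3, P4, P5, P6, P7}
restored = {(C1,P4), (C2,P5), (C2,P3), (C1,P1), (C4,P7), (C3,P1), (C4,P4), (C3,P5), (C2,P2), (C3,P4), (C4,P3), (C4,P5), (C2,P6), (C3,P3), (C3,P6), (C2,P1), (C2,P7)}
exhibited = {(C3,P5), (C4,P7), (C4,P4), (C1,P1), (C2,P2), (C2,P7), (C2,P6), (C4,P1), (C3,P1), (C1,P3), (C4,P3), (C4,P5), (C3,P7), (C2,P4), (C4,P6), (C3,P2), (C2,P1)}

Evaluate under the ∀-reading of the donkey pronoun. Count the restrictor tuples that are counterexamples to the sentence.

6

"it" takes "a painting" as antecedent — a donkey pronoun bound across the clause boundary.
Strong reading: for every (c,p) with restored(c,p), exhibited(c,p).
Restrictor pairs: (C1,P1) ✓  (C1,P4) ✗  (C2,P1) ✓  (C2,P2) ✓  (C2,P3) ✗  (C2,P5) ✗  (C2,P6) ✓  (C2,P7) ✓  (C3,P1) ✓  (C3,P3) ✗  (C3,P4) ✗  (C3,P5) ✓  (C3,P6) ✗  (C4,P3) ✓  (C4,P4) ✓  (C4,P5) ✓  (C4,P7) ✓
Counterexamples (restrictor pairs failing the scope): 6.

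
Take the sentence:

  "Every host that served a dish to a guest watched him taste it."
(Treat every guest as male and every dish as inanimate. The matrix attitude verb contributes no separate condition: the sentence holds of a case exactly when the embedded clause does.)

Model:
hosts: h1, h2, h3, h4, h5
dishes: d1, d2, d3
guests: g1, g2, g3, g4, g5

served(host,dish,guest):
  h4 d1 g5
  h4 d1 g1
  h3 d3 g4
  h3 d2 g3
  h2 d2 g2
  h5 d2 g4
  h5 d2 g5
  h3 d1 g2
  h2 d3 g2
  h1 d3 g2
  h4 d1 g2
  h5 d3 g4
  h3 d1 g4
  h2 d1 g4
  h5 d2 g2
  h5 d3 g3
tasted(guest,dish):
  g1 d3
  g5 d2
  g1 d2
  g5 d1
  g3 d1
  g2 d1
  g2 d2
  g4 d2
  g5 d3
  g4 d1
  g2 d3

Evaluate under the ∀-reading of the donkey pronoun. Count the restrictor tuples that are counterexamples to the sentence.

"him" takes "a guest" as antecedent and "it" takes "a dish"; both are donkey pronouns co-varying with the restrictor.
Strong reading: for every (h,d,g) with served(h,d,g), tasted(g,d).
Restrictor triples: (h1,d3,g2)→tasted(g2,d3) ✓  (h2,d1,g4)→tasted(g4,d1) ✓  (h2,d2,g2)→tasted(g2,d2) ✓  (h2,d3,g2)→tasted(g2,d3) ✓  (h3,d1,g2)→tasted(g2,d1) ✓  (h3,d1,g4)→tasted(g4,d1) ✓  (h3,d2,g3)→tasted(g3,d2) ✗  (h3,d3,g4)→tasted(g4,d3) ✗  (h4,d1,g1)→tasted(g1,d1) ✗  (h4,d1,g2)→tasted(g2,d1) ✓  (h4,d1,g5)→tasted(g5,d1) ✓  (h5,d2,g2)→tasted(g2,d2) ✓  (h5,d2,g4)→tasted(g4,d2) ✓  (h5,d2,g5)→tasted(g5,d2) ✓  (h5,d3,g3)→tasted(g3,d3) ✗  (h5,d3,g4)→tasted(g4,d3) ✗
Counterexamples (restrictor triples failing the scope): 5.

5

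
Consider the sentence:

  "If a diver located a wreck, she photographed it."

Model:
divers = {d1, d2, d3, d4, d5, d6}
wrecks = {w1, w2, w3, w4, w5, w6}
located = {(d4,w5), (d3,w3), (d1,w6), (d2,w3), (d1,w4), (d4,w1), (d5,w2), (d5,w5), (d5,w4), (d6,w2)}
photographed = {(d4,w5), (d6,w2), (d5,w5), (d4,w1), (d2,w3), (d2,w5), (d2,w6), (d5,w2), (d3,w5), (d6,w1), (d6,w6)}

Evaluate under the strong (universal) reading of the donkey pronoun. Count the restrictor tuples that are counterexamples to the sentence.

4

"it" takes "a wreck" as antecedent — a donkey pronoun bound across the clause boundary.
Strong reading: for every (d,w) with located(d,w), photographed(d,w).
Restrictor pairs: (d1,w4) ✗  (d1,w6) ✗  (d2,w3) ✓  (d3,w3) ✗  (d4,w1) ✓  (d4,w5) ✓  (d5,w2) ✓  (d5,w4) ✗  (d5,w5) ✓  (d6,w2) ✓
Counterexamples (restrictor pairs failing the scope): 4.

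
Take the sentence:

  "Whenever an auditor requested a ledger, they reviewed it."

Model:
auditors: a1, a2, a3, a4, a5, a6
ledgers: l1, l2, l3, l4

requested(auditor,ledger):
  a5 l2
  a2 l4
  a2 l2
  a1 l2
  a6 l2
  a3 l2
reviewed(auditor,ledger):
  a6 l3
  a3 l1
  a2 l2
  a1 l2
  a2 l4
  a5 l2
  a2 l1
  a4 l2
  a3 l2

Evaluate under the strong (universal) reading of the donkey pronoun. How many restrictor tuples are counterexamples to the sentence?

"it" takes "a ledger" as antecedent — a donkey pronoun bound across the clause boundary.
Strong reading: for every (a,l) with requested(a,l), reviewed(a,l).
Restrictor pairs: (a1,l2) ✓  (a2,l2) ✓  (a2,l4) ✓  (a3,l2) ✓  (a5,l2) ✓  (a6,l2) ✗
Counterexamples (restrictor pairs failing the scope): 1.

1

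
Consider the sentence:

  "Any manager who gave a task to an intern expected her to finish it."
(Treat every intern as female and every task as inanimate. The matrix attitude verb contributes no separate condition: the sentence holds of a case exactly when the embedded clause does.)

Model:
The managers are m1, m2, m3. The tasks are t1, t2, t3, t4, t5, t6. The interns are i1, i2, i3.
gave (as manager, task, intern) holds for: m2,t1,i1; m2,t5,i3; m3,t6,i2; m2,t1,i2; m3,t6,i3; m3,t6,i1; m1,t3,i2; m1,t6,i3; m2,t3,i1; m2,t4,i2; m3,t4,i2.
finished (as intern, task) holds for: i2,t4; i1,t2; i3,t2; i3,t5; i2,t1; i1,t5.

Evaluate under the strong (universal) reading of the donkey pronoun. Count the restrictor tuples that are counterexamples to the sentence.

"her" takes "an intern" as antecedent and "it" takes "a task"; both are donkey pronouns co-varying with the restrictor.
Strong reading: for every (m,t,i) with gave(m,t,i), finished(i,t).
Restrictor triples: (m1,t3,i2)→finished(i2,t3) ✗  (m1,t6,i3)→finished(i3,t6) ✗  (m2,t1,i1)→finished(i1,t1) ✗  (m2,t1,i2)→finished(i2,t1) ✓  (m2,t3,i1)→finished(i1,t3) ✗  (m2,t4,i2)→finished(i2,t4) ✓  (m2,t5,i3)→finished(i3,t5) ✓  (m3,t4,i2)→finished(i2,t4) ✓  (m3,t6,i1)→finished(i1,t6) ✗  (m3,t6,i2)→finished(i2,t6) ✗  (m3,t6,i3)→finished(i3,t6) ✗
Counterexamples (restrictor triples failing the scope): 7.

7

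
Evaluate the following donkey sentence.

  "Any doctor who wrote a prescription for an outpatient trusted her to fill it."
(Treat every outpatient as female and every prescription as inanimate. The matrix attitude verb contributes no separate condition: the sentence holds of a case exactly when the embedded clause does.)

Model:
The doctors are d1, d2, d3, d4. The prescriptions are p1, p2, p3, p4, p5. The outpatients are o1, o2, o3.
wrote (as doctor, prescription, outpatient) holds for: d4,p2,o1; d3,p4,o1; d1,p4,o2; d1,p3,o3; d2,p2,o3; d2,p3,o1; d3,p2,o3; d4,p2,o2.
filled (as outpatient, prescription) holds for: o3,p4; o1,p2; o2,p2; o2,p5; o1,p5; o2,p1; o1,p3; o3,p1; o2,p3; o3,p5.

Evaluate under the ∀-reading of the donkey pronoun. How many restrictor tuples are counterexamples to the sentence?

"her" takes "an outpatient" as antecedent and "it" takes "a prescription"; both are donkey pronouns co-varying with the restrictor.
Strong reading: for every (d,p,o) with wrote(d,p,o), filled(o,p).
Restrictor triples: (d1,p3,o3)→filled(o3,p3) ✗  (d1,p4,o2)→filled(o2,p4) ✗  (d2,p2,o3)→filled(o3,p2) ✗  (d2,p3,o1)→filled(o1,p3) ✓  (d3,p2,o3)→filled(o3,p2) ✗  (d3,p4,o1)→filled(o1,p4) ✗  (d4,p2,o1)→filled(o1,p2) ✓  (d4,p2,o2)→filled(o2,p2) ✓
Counterexamples (restrictor triples failing the scope): 5.

5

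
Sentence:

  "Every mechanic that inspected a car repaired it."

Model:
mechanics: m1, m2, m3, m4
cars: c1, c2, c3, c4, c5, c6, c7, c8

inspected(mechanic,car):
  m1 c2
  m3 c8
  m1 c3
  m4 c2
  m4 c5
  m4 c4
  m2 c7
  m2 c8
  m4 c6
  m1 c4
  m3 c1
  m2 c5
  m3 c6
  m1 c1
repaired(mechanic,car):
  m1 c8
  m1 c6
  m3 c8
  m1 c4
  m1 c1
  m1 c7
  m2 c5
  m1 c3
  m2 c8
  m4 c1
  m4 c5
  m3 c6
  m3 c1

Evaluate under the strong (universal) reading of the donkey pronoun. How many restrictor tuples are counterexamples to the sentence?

5

"it" takes "a car" as antecedent — a donkey pronoun bound across the clause boundary.
Strong reading: for every (m,c) with inspected(m,c), repaired(m,c).
Restrictor pairs: (m1,c1) ✓  (m1,c2) ✗  (m1,c3) ✓  (m1,c4) ✓  (m2,c5) ✓  (m2,c7) ✗  (m2,c8) ✓  (m3,c1) ✓  (m3,c6) ✓  (m3,c8) ✓  (m4,c2) ✗  (m4,c4) ✗  (m4,c5) ✓  (m4,c6) ✗
Counterexamples (restrictor pairs failing the scope): 5.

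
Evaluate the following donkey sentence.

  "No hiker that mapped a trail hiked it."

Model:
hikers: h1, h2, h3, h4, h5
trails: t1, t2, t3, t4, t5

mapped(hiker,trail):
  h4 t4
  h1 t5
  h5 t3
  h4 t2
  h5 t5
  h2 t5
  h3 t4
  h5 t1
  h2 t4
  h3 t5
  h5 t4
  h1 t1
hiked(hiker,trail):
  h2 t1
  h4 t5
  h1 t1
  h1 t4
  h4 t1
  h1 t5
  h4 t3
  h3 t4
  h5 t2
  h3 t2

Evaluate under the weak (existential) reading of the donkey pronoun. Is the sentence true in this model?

"it" takes "a trail" as antecedent — a donkey pronoun bound across the clause boundary.
Truth condition: for no (h,t) with mapped(h,t) does hiked(h,t) hold.
Restrictor pairs — does the scope hold? (h1,t1):holds  (h1,t5):holds  (h2,t4):fails  (h2,t5):fails  (h3,t4):holds  (h3,t5):fails  (h4,t2):fails  (h4,t4):fails  (h5,t1):fails  (h5,t3):fails  (h5,t4):fails  (h5,t5):fails
Scope holds for 3 pair(s), so the sentence is false.

False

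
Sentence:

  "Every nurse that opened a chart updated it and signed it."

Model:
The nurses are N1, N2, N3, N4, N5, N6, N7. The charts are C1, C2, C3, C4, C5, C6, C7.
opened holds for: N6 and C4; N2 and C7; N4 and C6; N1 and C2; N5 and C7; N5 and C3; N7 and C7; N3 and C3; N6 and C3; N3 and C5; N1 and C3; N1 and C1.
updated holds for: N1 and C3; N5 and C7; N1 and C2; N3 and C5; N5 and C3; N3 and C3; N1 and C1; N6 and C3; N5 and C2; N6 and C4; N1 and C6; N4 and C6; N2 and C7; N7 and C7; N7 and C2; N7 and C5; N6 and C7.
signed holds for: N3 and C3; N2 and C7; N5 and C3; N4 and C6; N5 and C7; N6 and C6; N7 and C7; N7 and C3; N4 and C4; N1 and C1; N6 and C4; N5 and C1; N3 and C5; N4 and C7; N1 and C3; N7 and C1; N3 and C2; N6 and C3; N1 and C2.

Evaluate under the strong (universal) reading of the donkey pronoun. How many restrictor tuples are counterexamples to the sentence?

0

"it" takes "a chart" as antecedent — a donkey pronoun bound across the clause boundary.
Strong reading: for every (n,c) with opened(n,c), updated(n,c) ∧ signed(n,c).
Restrictor pairs: (N1,C1) ✓  (N1,C2) ✓  (N1,C3) ✓  (N2,C7) ✓  (N3,C3) ✓  (N3,C5) ✓  (N4,C6) ✓  (N5,C3) ✓  (N5,C7) ✓  (N6,C3) ✓  (N6,C4) ✓  (N7,C7) ✓
Counterexamples (restrictor pairs failing the scope): 0.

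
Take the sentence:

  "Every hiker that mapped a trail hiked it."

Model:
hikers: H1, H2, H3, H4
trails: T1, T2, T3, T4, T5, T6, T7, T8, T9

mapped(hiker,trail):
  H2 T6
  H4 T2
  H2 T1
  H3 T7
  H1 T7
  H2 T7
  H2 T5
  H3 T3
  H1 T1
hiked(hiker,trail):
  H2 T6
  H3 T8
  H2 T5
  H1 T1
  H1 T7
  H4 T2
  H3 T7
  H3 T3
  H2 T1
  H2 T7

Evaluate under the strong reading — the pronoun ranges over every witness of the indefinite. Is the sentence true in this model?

"it" takes "a trail" as antecedent — a donkey pronoun bound across the clause boundary.
Strong reading: for every (h,t) with mapped(h,t), hiked(h,t).
Restrictor pairs: (H1,T1) ✓  (H1,T7) ✓  (H2,T1) ✓  (H2,T5) ✓  (H2,T6) ✓  (H2,T7) ✓  (H3,T3) ✓  (H3,T7) ✓  (H4,T2) ✓
Every restrictor pair satisfies the scope.

True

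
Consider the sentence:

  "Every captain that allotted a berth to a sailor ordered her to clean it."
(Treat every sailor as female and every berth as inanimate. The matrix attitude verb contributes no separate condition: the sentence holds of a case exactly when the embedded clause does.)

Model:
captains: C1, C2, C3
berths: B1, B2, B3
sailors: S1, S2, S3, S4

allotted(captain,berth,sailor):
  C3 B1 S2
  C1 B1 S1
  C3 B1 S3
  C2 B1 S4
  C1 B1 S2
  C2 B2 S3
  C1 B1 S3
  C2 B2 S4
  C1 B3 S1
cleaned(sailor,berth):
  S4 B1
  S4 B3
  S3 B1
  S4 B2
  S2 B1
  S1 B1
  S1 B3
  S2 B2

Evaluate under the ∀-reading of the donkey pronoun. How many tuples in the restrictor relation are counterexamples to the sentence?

"her" takes "a sailor" as antecedent and "it" takes "a berth"; both are donkey pronouns co-varying with the restrictor.
Strong reading: for every (c,b,s) with allotted(c,b,s), cleaned(s,b).
Restrictor triples: (C1,B1,S1)→cleaned(S1,B1) ✓  (C1,B1,S2)→cleaned(S2,B1) ✓  (C1,B1,S3)→cleaned(S3,B1) ✓  (C1,B3,S1)→cleaned(S1,B3) ✓  (C2,B1,S4)→cleaned(S4,B1) ✓  (C2,B2,S3)→cleaned(S3,B2) ✗  (C2,B2,S4)→cleaned(S4,B2) ✓  (C3,B1,S2)→cleaned(S2,B1) ✓  (C3,B1,S3)→cleaned(S3,B1) ✓
Counterexamples (restrictor triples failing the scope): 1.

1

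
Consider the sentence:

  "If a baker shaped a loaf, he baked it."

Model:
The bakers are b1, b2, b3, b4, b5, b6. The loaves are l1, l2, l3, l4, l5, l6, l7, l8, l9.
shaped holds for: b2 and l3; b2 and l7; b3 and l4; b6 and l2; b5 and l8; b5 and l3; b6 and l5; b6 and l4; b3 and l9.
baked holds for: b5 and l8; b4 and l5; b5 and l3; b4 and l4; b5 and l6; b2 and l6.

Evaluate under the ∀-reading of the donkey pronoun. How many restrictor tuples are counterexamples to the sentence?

7

"it" takes "a loaf" as antecedent — a donkey pronoun bound across the clause boundary.
Strong reading: for every (b,l) with shaped(b,l), baked(b,l).
Restrictor pairs: (b2,l3) ✗  (b2,l7) ✗  (b3,l4) ✗  (b3,l9) ✗  (b5,l3) ✓  (b5,l8) ✓  (b6,l2) ✗  (b6,l4) ✗  (b6,l5) ✗
Counterexamples (restrictor pairs failing the scope): 7.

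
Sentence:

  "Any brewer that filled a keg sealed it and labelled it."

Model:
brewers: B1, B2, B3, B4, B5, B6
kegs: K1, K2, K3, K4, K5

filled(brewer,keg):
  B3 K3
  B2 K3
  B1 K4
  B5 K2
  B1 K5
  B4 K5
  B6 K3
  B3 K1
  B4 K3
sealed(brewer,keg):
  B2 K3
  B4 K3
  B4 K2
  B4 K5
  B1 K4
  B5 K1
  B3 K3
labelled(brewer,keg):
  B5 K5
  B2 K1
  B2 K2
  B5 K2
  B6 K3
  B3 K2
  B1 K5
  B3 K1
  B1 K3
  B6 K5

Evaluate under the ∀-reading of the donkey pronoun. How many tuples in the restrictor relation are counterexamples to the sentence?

9

"it" takes "a keg" as antecedent — a donkey pronoun bound across the clause boundary.
Strong reading: for every (b,k) with filled(b,k), sealed(b,k) ∧ labelled(b,k).
Restrictor pairs: (B1,K4) ✗  (B1,K5) ✗  (B2,K3) ✗  (B3,K1) ✗  (B3,K3) ✗  (B4,K3) ✗  (B4,K5) ✗  (B5,K2) ✗  (B6,K3) ✗
Counterexamples (restrictor pairs failing the scope): 9.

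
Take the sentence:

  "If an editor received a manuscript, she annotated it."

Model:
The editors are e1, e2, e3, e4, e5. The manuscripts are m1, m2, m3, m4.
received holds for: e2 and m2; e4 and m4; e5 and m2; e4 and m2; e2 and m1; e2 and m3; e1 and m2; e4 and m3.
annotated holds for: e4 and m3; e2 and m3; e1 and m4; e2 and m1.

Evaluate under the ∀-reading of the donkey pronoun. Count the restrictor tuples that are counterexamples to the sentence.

"it" takes "a manuscript" as antecedent — a donkey pronoun bound across the clause boundary.
Strong reading: for every (e,m) with received(e,m), annotated(e,m).
Restrictor pairs: (e1,m2) ✗  (e2,m1) ✓  (e2,m2) ✗  (e2,m3) ✓  (e4,m2) ✗  (e4,m3) ✓  (e4,m4) ✗  (e5,m2) ✗
Counterexamples (restrictor pairs failing the scope): 5.

5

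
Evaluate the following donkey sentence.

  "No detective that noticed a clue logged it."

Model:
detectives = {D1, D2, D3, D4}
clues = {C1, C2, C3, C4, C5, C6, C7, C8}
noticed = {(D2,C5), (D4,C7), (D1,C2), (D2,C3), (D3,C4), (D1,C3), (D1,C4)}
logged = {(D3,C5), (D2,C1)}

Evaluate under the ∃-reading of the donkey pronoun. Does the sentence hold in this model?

"it" takes "a clue" as antecedent — a donkey pronoun bound across the clause boundary.
Truth condition: for no (d,c) with noticed(d,c) does logged(d,c) hold.
Restrictor pairs — does the scope hold? (D1,C2):fails  (D1,C3):fails  (D1,C4):fails  (D2,C3):fails  (D2,C5):fails  (D3,C4):fails  (D4,C7):fails
Scope holds for no restrictor pair, so the sentence is true.

True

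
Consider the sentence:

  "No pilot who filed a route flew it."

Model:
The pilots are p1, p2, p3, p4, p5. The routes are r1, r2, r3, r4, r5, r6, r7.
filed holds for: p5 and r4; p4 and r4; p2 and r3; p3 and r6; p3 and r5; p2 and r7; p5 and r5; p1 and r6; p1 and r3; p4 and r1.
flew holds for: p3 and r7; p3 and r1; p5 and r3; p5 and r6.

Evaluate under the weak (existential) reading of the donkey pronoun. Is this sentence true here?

True

"it" takes "a route" as antecedent — a donkey pronoun bound across the clause boundary.
Truth condition: for no (p,r) with filed(p,r) does flew(p,r) hold.
Restrictor pairs — does the scope hold? (p1,r3):fails  (p1,r6):fails  (p2,r3):fails  (p2,r7):fails  (p3,r5):fails  (p3,r6):fails  (p4,r1):fails  (p4,r4):fails  (p5,r4):fails  (p5,r5):fails
Scope holds for no restrictor pair, so the sentence is true.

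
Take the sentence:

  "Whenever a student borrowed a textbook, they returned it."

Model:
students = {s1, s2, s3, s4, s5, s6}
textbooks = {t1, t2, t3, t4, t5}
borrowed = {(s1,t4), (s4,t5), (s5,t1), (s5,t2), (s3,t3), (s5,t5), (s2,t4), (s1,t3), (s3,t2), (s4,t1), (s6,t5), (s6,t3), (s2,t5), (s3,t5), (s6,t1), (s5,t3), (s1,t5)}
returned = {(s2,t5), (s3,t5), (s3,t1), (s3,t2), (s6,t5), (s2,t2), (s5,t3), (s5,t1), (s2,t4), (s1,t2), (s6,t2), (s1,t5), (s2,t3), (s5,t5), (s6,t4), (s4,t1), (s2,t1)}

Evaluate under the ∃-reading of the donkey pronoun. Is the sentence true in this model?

True

"it" takes "a textbook" as antecedent — a donkey pronoun bound across the clause boundary.
Weak reading: every student s with some borrowed-textbook has at least one borrowed-textbook t such that returned(s,t).
Per student: s1:✓  s2:✓  s3:✓  s4:✓  s5:✓  s6:✓
Every student in the restrictor has a witness.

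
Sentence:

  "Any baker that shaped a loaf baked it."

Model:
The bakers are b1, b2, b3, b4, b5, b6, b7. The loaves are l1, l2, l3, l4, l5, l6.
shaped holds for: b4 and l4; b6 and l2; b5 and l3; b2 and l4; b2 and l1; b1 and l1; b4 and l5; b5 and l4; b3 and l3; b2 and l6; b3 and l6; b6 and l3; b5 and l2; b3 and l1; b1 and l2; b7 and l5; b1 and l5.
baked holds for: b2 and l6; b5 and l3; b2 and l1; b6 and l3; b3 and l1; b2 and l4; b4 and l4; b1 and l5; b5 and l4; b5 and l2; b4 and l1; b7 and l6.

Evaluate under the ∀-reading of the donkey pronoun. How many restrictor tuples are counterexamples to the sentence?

"it" takes "a loaf" as antecedent — a donkey pronoun bound across the clause boundary.
Strong reading: for every (b,l) with shaped(b,l), baked(b,l).
Restrictor pairs: (b1,l1) ✗  (b1,l2) ✗  (b1,l5) ✓  (b2,l1) ✓  (b2,l4) ✓  (b2,l6) ✓  (b3,l1) ✓  (b3,l3) ✗  (b3,l6) ✗  (b4,l4) ✓  (b4,l5) ✗  (b5,l2) ✓  (b5,l3) ✓  (b5,l4) ✓  (b6,l2) ✗  (b6,l3) ✓  (b7,l5) ✗
Counterexamples (restrictor pairs failing the scope): 7.

7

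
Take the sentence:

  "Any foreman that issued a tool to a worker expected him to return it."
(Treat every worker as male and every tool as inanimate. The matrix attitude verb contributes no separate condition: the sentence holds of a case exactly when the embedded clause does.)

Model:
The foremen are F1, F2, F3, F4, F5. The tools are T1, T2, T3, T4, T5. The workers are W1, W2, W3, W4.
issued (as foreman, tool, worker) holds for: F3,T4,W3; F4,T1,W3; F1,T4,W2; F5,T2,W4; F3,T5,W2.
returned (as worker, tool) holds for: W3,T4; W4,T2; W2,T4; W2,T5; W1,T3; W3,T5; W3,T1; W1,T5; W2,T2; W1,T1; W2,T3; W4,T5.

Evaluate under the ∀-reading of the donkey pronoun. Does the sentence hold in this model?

True

"him" takes "a worker" as antecedent and "it" takes "a tool"; both are donkey pronouns co-varying with the restrictor.
Strong reading: for every (f,t,w) with issued(f,t,w), returned(w,t).
Restrictor triples: (F1,T4,W2)→returned(W2,T4) ✓  (F3,T4,W3)→returned(W3,T4) ✓  (F3,T5,W2)→returned(W2,T5) ✓  (F4,T1,W3)→returned(W3,T1) ✓  (F5,T2,W4)→returned(W4,T2) ✓
Every restrictor triple satisfies the scope.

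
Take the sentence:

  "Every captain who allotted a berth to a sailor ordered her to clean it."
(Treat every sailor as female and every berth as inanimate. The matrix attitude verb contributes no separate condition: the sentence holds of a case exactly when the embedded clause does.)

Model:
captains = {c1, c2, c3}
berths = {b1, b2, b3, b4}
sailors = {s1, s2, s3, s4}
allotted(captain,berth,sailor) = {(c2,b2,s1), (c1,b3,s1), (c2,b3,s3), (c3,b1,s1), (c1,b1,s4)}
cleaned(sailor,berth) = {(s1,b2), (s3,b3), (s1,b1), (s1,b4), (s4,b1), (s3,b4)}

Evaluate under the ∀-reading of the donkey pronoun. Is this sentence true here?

False

"her" takes "a sailor" as antecedent and "it" takes "a berth"; both are donkey pronouns co-varying with the restrictor.
Strong reading: for every (c,b,s) with allotted(c,b,s), cleaned(s,b).
Restrictor triples: (c1,b1,s4)→cleaned(s4,b1) ✓  (c1,b3,s1)→cleaned(s1,b3) ✗  (c2,b2,s1)→cleaned(s1,b2) ✓  (c2,b3,s3)→cleaned(s3,b3) ✓  (c3,b1,s1)→cleaned(s1,b1) ✓
Counterexample: (c1,b3,s1) — cleaned(s1,b3) does not hold.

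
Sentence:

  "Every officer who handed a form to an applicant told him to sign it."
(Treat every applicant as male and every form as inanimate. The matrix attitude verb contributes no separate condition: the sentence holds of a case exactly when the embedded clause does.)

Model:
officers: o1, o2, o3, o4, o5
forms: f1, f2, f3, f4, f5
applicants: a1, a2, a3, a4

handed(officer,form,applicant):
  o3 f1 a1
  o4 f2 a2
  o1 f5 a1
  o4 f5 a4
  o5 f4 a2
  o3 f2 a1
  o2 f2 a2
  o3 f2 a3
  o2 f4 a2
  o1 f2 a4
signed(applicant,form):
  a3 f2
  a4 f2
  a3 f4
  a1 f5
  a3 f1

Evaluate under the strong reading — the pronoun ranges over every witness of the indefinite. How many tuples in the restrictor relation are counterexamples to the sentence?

"him" takes "an applicant" as antecedent and "it" takes "a form"; both are donkey pronouns co-varying with the restrictor.
Strong reading: for every (o,f,a) with handed(o,f,a), signed(a,f).
Restrictor triples: (o1,f2,a4)→signed(a4,f2) ✓  (o1,f5,a1)→signed(a1,f5) ✓  (o2,f2,a2)→signed(a2,f2) ✗  (o2,f4,a2)→signed(a2,f4) ✗  (o3,f1,a1)→signed(a1,f1) ✗  (o3,f2,a1)→signed(a1,f2) ✗  (o3,f2,a3)→signed(a3,f2) ✓  (o4,f2,a2)→signed(a2,f2) ✗  (o4,f5,a4)→signed(a4,f5) ✗  (o5,f4,a2)→signed(a2,f4) ✗
Counterexamples (restrictor triples failing the scope): 7.

7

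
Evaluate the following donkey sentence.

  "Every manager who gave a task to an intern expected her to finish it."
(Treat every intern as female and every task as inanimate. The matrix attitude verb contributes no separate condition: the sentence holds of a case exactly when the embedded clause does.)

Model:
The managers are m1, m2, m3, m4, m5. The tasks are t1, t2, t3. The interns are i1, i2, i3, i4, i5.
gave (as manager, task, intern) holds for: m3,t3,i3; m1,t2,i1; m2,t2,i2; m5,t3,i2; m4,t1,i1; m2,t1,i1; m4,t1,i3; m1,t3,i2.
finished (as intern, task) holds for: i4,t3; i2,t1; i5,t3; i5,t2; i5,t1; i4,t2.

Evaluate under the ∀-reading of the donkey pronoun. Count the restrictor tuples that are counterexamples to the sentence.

"her" takes "an intern" as antecedent and "it" takes "a task"; both are donkey pronouns co-varying with the restrictor.
Strong reading: for every (m,t,i) with gave(m,t,i), finished(i,t).
Restrictor triples: (m1,t2,i1)→finished(i1,t2) ✗  (m1,t3,i2)→finished(i2,t3) ✗  (m2,t1,i1)→finished(i1,t1) ✗  (m2,t2,i2)→finished(i2,t2) ✗  (m3,t3,i3)→finished(i3,t3) ✗  (m4,t1,i1)→finished(i1,t1) ✗  (m4,t1,i3)→finished(i3,t1) ✗  (m5,t3,i2)→finished(i2,t3) ✗
Counterexamples (restrictor triples failing the scope): 8.

8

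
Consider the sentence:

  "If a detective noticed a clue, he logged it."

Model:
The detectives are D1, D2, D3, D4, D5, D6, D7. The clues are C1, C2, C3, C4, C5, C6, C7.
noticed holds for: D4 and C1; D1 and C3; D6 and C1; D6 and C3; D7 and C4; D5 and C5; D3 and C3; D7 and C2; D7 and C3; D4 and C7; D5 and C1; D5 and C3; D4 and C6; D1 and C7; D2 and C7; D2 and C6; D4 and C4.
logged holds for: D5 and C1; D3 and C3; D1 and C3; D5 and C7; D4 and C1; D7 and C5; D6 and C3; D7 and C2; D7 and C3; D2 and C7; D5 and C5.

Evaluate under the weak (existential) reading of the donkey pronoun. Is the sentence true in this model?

"it" takes "a clue" as antecedent — a donkey pronoun bound across the clause boundary.
Weak reading: every detective d with some noticed-clue has at least one noticed-clue c such that logged(d,c).
Per detective: D1:✓  D2:✓  D3:✓  D4:✓  D5:✓  D6:✓  D7:✓
Every detective in the restrictor has a witness.

True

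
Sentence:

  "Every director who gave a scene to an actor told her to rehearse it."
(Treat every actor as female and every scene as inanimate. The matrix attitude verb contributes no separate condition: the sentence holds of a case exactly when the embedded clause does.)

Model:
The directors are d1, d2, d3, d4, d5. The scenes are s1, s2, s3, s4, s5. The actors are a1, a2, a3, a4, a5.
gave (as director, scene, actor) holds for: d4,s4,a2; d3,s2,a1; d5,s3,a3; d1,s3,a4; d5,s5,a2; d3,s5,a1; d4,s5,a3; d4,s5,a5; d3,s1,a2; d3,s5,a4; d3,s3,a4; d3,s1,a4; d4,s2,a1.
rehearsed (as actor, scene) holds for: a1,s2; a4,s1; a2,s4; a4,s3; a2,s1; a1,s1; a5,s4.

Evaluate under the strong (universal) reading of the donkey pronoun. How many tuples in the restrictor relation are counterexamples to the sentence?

"her" takes "an actor" as antecedent and "it" takes "a scene"; both are donkey pronouns co-varying with the restrictor.
Strong reading: for every (d,s,a) with gave(d,s,a), rehearsed(a,s).
Restrictor triples: (d1,s3,a4)→rehearsed(a4,s3) ✓  (d3,s1,a2)→rehearsed(a2,s1) ✓  (d3,s1,a4)→rehearsed(a4,s1) ✓  (d3,s2,a1)→rehearsed(a1,s2) ✓  (d3,s3,a4)→rehearsed(a4,s3) ✓  (d3,s5,a1)→rehearsed(a1,s5) ✗  (d3,s5,a4)→rehearsed(a4,s5) ✗  (d4,s2,a1)→rehearsed(a1,s2) ✓  (d4,s4,a2)→rehearsed(a2,s4) ✓  (d4,s5,a3)→rehearsed(a3,s5) ✗  (d4,s5,a5)→rehearsed(a5,s5) ✗  (d5,s3,a3)→rehearsed(a3,s3) ✗  (d5,s5,a2)→rehearsed(a2,s5) ✗
Counterexamples (restrictor triples failing the scope): 6.

6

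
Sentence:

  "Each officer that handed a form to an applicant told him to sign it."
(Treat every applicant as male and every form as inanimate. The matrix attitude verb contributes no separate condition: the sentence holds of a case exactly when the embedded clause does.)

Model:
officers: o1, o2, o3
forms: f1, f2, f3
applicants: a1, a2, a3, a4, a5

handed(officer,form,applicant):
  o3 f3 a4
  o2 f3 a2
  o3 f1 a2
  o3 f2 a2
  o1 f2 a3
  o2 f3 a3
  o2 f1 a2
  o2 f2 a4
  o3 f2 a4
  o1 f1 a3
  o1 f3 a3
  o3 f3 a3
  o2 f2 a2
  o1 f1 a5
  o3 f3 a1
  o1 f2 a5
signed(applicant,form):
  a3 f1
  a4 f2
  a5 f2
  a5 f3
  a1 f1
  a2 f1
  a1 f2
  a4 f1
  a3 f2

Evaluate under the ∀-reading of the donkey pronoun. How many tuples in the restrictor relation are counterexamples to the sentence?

"him" takes "an applicant" as antecedent and "it" takes "a form"; both are donkey pronouns co-varying with the restrictor.
Strong reading: for every (o,f,a) with handed(o,f,a), signed(a,f).
Restrictor triples: (o1,f1,a3)→signed(a3,f1) ✓  (o1,f1,a5)→signed(a5,f1) ✗  (o1,f2,a3)→signed(a3,f2) ✓  (o1,f2,a5)→signed(a5,f2) ✓  (o1,f3,a3)→signed(a3,f3) ✗  (o2,f1,a2)→signed(a2,f1) ✓  (o2,f2,a2)→signed(a2,f2) ✗  (o2,f2,a4)→signed(a4,f2) ✓  (o2,f3,a2)→signed(a2,f3) ✗  (o2,f3,a3)→signed(a3,f3) ✗  (o3,f1,a2)→signed(a2,f1) ✓  (o3,f2,a2)→signed(a2,f2) ✗  (o3,f2,a4)→signed(a4,f2) ✓  (o3,f3,a1)→signed(a1,f3) ✗  (o3,f3,a3)→signed(a3,f3) ✗  (o3,f3,a4)→signed(a4,f3) ✗
Counterexamples (restrictor triples failing the scope): 9.

9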